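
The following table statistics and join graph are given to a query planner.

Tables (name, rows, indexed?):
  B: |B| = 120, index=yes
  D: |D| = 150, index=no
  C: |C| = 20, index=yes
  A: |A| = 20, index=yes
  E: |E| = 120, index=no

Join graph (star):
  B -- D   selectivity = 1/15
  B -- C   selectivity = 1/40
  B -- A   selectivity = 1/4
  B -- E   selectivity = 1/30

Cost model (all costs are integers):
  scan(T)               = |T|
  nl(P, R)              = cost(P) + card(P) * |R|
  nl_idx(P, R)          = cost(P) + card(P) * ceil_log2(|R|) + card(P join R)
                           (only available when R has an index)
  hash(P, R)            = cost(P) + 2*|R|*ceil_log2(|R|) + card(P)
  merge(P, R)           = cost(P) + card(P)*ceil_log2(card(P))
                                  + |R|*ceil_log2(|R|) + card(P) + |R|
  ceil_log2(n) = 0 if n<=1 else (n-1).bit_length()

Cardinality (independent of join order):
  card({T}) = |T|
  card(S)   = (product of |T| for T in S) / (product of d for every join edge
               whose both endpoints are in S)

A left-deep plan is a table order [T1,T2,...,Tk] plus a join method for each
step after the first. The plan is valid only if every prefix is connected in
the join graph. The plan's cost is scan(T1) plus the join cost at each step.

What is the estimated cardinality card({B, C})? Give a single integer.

60

Tables in S: B(120), C(20)
Edges inside S: B-C(d=40)
numerator = 120 * 20 = 2400
denominator = 40 = 40
card(S) = 2400 / 40 = 60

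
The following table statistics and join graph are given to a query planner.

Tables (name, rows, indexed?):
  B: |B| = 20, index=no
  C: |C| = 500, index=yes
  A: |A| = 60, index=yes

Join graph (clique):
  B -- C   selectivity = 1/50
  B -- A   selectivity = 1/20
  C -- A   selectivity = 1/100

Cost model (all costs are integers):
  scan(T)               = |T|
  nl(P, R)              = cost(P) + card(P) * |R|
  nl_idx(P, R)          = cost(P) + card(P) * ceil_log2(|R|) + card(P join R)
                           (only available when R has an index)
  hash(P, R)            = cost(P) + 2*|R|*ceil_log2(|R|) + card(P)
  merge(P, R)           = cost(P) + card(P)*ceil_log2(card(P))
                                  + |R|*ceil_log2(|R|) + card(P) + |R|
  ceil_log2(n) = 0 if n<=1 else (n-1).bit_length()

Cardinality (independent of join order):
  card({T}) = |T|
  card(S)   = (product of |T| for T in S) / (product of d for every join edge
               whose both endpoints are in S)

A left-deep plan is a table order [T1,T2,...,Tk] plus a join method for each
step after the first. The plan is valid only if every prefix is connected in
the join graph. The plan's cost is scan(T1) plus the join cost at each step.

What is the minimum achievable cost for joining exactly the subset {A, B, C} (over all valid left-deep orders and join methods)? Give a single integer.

Selinger DP over subsets of {A,B,C}:
  {B}: scan cost=20, card=20
  {C}: scan cost=500, card=500
  {A}: scan cost=60, card=60
  {BC}: card=200; try (C,nl_idx)→400, (B,hash)→1200, (C,merge)→5140, (B,merge)→5620, (C,hash)→9040, (C,nl)→10020 …(+1); best=400 via (C,nl_idx)
  {AB}: card=60; try (A,nl_idx)→200, (B,hash)→320, (A,merge)→560, (B,merge)→600, (A,hash)→760, (A,nl)→1220 …(+1); best=200 via (A,nl_idx)
  {AC}: card=300; try (C,nl_idx)→900, (A,hash)→1720, (A,nl_idx)→3800, (C,merge)→5480, (A,merge)→5920, (C,hash)→9120 …(+2); best=900 via (C,nl_idx)
  {ABC}: card=6; try (C,nl_idx)→746, (A,hash)→1320, (B,hash)→1400, (A,nl_idx)→1606, (A,merge)→2620, (B,merge)→4020 …(+5); best=746 via (C,nl_idx)

746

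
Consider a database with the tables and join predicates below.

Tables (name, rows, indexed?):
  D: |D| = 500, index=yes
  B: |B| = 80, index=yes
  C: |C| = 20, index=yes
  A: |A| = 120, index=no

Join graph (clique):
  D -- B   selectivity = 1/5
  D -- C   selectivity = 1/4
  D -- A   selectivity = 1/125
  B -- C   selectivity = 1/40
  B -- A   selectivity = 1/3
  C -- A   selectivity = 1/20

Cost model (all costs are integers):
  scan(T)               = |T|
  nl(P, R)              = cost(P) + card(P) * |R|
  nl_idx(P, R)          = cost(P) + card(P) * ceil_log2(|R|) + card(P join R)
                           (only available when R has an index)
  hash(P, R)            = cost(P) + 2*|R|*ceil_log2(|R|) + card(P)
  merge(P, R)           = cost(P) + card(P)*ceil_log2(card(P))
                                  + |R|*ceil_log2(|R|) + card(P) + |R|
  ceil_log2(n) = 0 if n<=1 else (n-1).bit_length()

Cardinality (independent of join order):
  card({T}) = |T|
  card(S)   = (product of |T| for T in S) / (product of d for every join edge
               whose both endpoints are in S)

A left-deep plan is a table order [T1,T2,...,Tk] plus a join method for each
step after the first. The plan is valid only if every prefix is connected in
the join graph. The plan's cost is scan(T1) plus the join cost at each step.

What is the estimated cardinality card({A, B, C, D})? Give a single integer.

16

Tables in S: A(120), B(80), C(20), D(500)
Edges inside S: D-B(d=5), D-C(d=4), D-A(d=125), B-C(d=40), B-A(d=3), C-A(d=20)
numerator = 120 * 80 * 20 * 500 = 96000000
denominator = 5 * 4 * 125 * 40 * 3 * 20 = 6000000
card(S) = 96000000 / 6000000 = 16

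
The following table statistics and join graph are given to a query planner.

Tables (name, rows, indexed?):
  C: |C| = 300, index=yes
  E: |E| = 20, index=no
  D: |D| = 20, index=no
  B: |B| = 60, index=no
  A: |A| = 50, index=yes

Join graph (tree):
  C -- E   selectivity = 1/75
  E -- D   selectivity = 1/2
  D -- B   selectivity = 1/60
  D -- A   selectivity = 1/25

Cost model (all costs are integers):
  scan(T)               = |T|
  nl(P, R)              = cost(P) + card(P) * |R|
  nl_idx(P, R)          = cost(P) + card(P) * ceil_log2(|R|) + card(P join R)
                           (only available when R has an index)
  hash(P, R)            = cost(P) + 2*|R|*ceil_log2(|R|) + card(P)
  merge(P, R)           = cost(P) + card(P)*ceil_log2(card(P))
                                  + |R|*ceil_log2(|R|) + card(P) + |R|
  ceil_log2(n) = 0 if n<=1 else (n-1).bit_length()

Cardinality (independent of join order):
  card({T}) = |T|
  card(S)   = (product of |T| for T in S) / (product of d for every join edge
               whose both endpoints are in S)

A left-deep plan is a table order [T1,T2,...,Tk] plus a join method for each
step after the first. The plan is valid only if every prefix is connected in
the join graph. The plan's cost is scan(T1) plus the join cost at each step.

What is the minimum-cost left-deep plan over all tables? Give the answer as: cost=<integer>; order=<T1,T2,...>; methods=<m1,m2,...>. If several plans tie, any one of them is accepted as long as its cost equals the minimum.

cost=3480; order=E,C,D,B,A; methods=nl_idx,hash,hash,hash

Selinger DP (subsets sized 1..n):
  {C}: scan cost=300, card=300
  {E}: scan cost=20, card=20
  {D}: scan cost=20, card=20
  {B}: scan cost=60, card=60
  {A}: scan cost=50, card=50
  {CE}: card=80; try (C,nl_idx)→280, (E,hash)→800, (C,merge)→3140, (E,merge)→3420, (C,hash)→5440, (C,nl)→6020 …(+1); best=280 via (C,nl_idx)
  {DE}: card=200; try (E,hash)→240, (D,hash)→240, (E,merge)→260, (D,merge)→260, (E,nl)→420, (D,nl)→420; best=240 via (E,hash)
  {BD}: card=20; try (D,hash)→320, (B,merge)→560, (D,merge)→600, (B,hash)→760, (B,nl)→1220, (D,nl)→1260; best=320 via (D,hash)
  {AD}: card=40; try (A,nl_idx)→180, (D,hash)→300, (A,merge)→490, (D,merge)→520, (A,hash)→640, (A,nl)→1020 …(+1); best=180 via (A,nl_idx)
  {CDE}: card=800; try (D,hash)→560, (D,merge)→1040, (D,nl)→1880, (C,nl_idx)→2840, (C,merge)→5040, (C,hash)→5840 …(+1); best=560 via (D,hash)
  {BDE}: card=200; try (E,hash)→540, (E,merge)→560, (E,nl)→720, (B,hash)→1160, (B,merge)→2460, (B,nl)→12240; best=540 via (E,hash)
  {ADE}: card=400; try (E,hash)→420, (E,merge)→580, (E,nl)→980, (A,hash)→1040, (A,nl_idx)→1840, (A,merge)→2390 …(+1); best=420 via (E,hash)
  {ABD}: card=40; try (A,nl_idx)→480, (A,merge)→790, (B,merge)→880, (B,hash)→940, (A,hash)→940, (A,nl)→1320 …(+1); best=480 via (A,nl_idx)
  {BCDE}: card=800; try (B,hash)→2080, (C,nl_idx)→3140, (C,merge)→5340, (C,hash)→6140, (B,merge)→9780, (B,nl)→48560 …(+1); best=2080 via (B,hash)
  {ACDE}: card=1600; try (A,hash)→1960, (C,nl_idx)→5620, (C,hash)→6220, (A,nl_idx)→6960, (C,merge)→7420, (A,merge)→9710 …(+2); best=1960 via (A,hash)
  {ABDE}: card=400; try (E,hash)→720, (E,merge)→880, (E,nl)→1280, (A,hash)→1340, (B,hash)→1540, (A,nl_idx)→2140 …(+4); best=720 via (E,hash)
  {ABCDE}: card=1600; try (A,hash)→3480, (B,hash)→4280, (C,nl_idx)→5920, (C,hash)→6520, (C,merge)→7720, (A,nl_idx)→8480 …(+5); best=3480 via (A,hash)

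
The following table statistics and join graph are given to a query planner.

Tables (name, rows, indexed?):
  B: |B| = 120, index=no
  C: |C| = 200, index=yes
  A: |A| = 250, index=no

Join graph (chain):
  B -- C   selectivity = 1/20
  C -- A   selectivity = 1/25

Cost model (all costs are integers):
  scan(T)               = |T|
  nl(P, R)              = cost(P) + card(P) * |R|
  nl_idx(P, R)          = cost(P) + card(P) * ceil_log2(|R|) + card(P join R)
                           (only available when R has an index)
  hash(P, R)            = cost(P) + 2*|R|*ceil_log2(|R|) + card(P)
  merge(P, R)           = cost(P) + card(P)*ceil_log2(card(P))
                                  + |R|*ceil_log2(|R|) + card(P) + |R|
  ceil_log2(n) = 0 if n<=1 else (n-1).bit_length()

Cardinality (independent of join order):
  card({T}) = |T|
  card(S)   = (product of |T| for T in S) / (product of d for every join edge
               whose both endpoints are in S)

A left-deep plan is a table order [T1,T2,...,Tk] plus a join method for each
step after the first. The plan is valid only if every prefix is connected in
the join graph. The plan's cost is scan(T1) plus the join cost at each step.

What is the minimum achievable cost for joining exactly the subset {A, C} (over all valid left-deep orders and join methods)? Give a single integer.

Selinger DP over subsets of {A,C}:
  {C}: scan cost=200, card=200
  {A}: scan cost=250, card=250
  {AC}: card=2000; try (C,hash)→3700, (C,nl_idx)→4250, (A,merge)→4250, (C,merge)→4300, (A,hash)→4400, (A,nl)→50200 …(+1); best=3700 via (C,hash)

3700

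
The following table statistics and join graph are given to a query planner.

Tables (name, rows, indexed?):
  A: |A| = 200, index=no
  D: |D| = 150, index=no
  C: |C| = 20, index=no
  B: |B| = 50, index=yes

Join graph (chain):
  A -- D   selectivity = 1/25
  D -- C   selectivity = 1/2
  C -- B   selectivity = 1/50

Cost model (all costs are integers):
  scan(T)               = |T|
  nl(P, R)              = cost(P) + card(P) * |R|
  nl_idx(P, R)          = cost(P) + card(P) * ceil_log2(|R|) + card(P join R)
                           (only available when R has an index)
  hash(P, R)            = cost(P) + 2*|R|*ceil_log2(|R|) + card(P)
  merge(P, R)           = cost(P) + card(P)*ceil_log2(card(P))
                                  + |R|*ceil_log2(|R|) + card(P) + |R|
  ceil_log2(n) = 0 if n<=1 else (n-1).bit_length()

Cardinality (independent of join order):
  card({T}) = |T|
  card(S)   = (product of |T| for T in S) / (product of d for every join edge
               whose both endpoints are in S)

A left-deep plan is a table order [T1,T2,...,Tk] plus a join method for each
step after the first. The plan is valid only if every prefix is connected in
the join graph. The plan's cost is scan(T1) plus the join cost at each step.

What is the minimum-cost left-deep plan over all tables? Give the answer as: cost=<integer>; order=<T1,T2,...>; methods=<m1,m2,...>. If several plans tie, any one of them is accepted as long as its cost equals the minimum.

Selinger DP (subsets sized 1..n):
  {A}: scan cost=200, card=200
  {D}: scan cost=150, card=150
  {C}: scan cost=20, card=20
  {B}: scan cost=50, card=50
  {AD}: card=1200; try (D,hash)→2800, (A,merge)→3300, (D,merge)→3350, (A,hash)→3500, (A,nl)→30150, (D,nl)→30200; best=2800 via (D,hash)
  {CD}: card=1500; try (C,hash)→500, (D,merge)→1490, (C,merge)→1620, (D,hash)→2440, (D,nl)→3020, (C,nl)→3150; best=500 via (C,hash)
  {BC}: card=20; try (B,nl_idx)→160, (C,hash)→300, (B,merge)→490, (C,merge)→520, (B,hash)→640, (B,nl)→1020 …(+1); best=160 via (B,nl_idx)
  {ACD}: card=12000; try (C,hash)→4200, (A,hash)→5200, (C,merge)→17320, (A,merge)→20300, (C,nl)→26800, (A,nl)→300500; best=4200 via (C,hash)
  {BCD}: card=1500; try (D,merge)→1630, (D,hash)→2580, (B,hash)→2600, (D,nl)→3160, (B,nl_idx)→11000, (B,merge)→18850 …(+1); best=1630 via (D,merge)
  {ABCD}: card=12000; try (A,hash)→6330, (B,hash)→16800, (A,merge)→21430, (B,nl_idx)→88200, (B,merge)→184550, (A,nl)→301630 …(+1); best=6330 via (A,hash)

cost=6330; order=C,B,D,A; methods=nl_idx,merge,hash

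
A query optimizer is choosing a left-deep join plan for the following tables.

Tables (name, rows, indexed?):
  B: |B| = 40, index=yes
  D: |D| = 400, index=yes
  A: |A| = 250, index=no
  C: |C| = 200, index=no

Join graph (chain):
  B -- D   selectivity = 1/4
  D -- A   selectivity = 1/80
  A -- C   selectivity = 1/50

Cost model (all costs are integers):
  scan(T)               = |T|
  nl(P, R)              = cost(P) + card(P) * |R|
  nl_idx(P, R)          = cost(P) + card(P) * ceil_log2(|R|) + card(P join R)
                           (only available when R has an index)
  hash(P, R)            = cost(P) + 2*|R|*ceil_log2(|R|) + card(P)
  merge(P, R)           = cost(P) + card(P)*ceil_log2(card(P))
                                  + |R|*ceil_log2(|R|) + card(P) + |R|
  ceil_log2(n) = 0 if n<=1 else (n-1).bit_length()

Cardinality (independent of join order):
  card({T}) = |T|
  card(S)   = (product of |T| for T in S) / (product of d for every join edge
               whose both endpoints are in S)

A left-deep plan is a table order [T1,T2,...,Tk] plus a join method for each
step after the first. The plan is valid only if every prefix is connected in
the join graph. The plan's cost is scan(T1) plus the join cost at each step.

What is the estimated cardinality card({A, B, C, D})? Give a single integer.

Tables in S: A(250), B(40), C(200), D(400)
Edges inside S: B-D(d=4), D-A(d=80), A-C(d=50)
numerator = 250 * 40 * 200 * 400 = 800000000
denominator = 4 * 80 * 50 = 16000
card(S) = 800000000 / 16000 = 50000

50000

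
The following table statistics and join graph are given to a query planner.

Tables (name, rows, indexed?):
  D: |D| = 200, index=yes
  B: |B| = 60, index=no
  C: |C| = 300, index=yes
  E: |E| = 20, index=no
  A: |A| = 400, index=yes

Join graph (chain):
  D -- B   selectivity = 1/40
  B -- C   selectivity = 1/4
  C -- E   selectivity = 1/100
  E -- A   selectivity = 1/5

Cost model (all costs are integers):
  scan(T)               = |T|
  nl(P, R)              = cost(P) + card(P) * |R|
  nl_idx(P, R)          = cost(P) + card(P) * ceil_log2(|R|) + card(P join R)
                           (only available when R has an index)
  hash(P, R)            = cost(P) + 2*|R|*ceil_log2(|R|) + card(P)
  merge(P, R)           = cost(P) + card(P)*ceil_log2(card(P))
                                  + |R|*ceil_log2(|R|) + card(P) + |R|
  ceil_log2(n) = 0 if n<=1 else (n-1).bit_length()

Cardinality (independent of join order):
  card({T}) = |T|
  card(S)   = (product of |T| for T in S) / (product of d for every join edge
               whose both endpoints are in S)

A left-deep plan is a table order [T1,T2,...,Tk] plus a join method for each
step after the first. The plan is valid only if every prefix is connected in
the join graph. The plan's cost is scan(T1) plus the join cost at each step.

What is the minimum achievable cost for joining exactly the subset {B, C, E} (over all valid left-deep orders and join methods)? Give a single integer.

1040

Selinger DP over subsets of {B,C,E}:
  {B}: scan cost=60, card=60
  {C}: scan cost=300, card=300
  {E}: scan cost=20, card=20
  {BC}: card=4500; try (B,hash)→1320, (C,merge)→3480, (B,merge)→3720, (C,nl_idx)→5100, (C,hash)→5520, (C,nl)→18060 …(+1); best=1320 via (B,hash)
  {CE}: card=60; try (C,nl_idx)→260, (E,hash)→800, (C,merge)→3140, (E,merge)→3420, (C,hash)→5440, (C,nl)→6020 …(+1); best=260 via (C,nl_idx)
  {BCE}: card=900; try (B,hash)→1040, (B,merge)→1100, (B,nl)→3860, (E,hash)→6020, (E,merge)→64440, (E,nl)→91320; best=1040 via (B,hash)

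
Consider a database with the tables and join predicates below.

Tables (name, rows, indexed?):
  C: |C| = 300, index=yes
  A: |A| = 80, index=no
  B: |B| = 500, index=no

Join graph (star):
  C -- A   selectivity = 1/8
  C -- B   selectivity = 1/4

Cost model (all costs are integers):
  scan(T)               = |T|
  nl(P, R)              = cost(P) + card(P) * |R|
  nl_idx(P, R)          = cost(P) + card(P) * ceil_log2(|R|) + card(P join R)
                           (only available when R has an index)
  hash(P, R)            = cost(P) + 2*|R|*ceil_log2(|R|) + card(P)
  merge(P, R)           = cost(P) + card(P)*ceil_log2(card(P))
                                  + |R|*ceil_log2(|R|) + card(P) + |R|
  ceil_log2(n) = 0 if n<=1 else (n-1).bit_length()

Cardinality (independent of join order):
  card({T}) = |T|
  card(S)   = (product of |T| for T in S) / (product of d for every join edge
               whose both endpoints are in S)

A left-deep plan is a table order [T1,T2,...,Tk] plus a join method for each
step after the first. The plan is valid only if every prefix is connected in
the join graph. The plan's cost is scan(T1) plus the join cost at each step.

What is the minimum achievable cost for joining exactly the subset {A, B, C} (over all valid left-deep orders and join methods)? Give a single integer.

13720

Selinger DP over subsets of {A,B,C}:
  {C}: scan cost=300, card=300
  {A}: scan cost=80, card=80
  {B}: scan cost=500, card=500
  {AC}: card=3000; try (A,hash)→1720, (C,merge)→3720, (C,nl_idx)→3800, (A,merge)→3940, (C,hash)→5560, (C,nl)→24080 …(+1); best=1720 via (A,hash)
  {BC}: card=37500; try (C,hash)→6400, (B,merge)→8300, (C,merge)→8500, (B,hash)→9600, (C,nl_idx)→42500, (B,nl)→150300 …(+1); best=6400 via (C,hash)
  {ABC}: card=375000; try (B,hash)→13720, (A,hash)→45020, (B,merge)→45720, (A,merge)→644540, (B,nl)→1501720, (A,nl)→3006400; best=13720 via (B,hash)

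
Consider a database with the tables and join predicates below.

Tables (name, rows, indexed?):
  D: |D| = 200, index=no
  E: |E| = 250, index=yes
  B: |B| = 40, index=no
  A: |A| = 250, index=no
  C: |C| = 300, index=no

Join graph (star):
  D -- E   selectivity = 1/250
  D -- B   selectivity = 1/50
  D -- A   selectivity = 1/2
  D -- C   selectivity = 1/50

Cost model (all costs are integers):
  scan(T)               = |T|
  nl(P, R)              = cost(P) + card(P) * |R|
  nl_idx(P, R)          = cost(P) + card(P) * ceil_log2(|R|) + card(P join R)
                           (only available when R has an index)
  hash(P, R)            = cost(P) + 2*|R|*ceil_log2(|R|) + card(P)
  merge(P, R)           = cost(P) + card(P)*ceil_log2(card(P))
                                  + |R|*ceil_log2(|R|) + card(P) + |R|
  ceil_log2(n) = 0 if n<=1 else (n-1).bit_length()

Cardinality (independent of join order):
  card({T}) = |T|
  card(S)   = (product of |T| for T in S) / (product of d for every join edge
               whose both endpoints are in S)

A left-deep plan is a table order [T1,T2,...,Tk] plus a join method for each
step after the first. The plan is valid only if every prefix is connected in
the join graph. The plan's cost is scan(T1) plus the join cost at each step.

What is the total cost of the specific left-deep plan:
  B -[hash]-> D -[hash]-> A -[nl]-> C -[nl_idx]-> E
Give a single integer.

7087440

step 1: scan B: cost=40, card=40
step 2: join D via hash
    card(P join D) = 40*200/(50) = 160
    cost = 40 + 2*200*8 + 40 = 3280
step 3: join A via hash
    card(P join A) = 160*250/(2) = 20000
    cost = 3280 + 2*250*8 + 160 = 7440
step 4: join C via nl
    card(P join C) = 20000*300/(50) = 120000
    cost = 7440 + 20000*300 = 6007440
step 5: join E via nl_idx
    card(P join E) = 120000*250/(250) = 120000
    cost = 6007440 + 120000*8 + 120000 = 7087440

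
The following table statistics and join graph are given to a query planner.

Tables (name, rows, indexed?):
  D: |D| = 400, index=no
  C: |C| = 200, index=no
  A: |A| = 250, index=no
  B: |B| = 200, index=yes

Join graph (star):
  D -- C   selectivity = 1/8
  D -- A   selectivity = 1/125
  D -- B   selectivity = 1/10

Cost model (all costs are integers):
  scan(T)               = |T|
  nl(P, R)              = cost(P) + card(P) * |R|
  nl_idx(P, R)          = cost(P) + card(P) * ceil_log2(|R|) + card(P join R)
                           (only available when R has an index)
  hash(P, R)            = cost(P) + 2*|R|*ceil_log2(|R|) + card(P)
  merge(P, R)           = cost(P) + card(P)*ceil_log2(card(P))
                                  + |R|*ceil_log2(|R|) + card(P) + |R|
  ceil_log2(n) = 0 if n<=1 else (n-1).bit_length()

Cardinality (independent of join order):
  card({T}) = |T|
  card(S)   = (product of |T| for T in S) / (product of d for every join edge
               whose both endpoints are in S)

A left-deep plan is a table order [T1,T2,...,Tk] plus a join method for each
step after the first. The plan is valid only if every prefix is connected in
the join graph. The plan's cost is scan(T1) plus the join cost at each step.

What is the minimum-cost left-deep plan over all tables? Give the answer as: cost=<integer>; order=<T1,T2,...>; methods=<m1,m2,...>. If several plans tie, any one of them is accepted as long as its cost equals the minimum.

cost=28000; order=D,A,B,C; methods=hash,hash,hash

Selinger DP (subsets sized 1..n):
  {D}: scan cost=400, card=400
  {C}: scan cost=200, card=200
  {A}: scan cost=250, card=250
  {B}: scan cost=200, card=200
  {CD}: card=10000; try (C,hash)→4000, (D,merge)→6000, (C,merge)→6200, (D,hash)→7600, (D,nl)→80200, (C,nl)→80400; best=4000 via (C,hash)
  {AD}: card=800; try (A,hash)→4800, (D,merge)→6500, (A,merge)→6650, (D,hash)→7700, (D,nl)→100250, (A,nl)→100400; best=4800 via (A,hash)
  {BD}: card=8000; try (B,hash)→4000, (D,merge)→6000, (B,merge)→6200, (D,hash)→7600, (B,nl_idx)→11600, (D,nl)→80200 …(+1); best=4000 via (B,hash)
  {ACD}: card=20000; try (C,hash)→8800, (C,merge)→15400, (A,hash)→18000, (A,merge)→156250, (C,nl)→164800, (A,nl)→2504000; best=8800 via (C,hash)
  {BCD}: card=200000; try (C,hash)→15200, (B,hash)→17200, (C,merge)→117800, (B,merge)→155800, (B,nl_idx)→284000, (C,nl)→1604000 …(+1); best=15200 via (C,hash)
  {ABD}: card=16000; try (B,hash)→8800, (B,merge)→15400, (A,hash)→16000, (B,nl_idx)→27200, (A,merge)→118250, (B,nl)→164800 …(+1); best=8800 via (B,hash)
  {ABCD}: card=400000; try (C,hash)→28000, (B,hash)→32000, (A,hash)→219200, (C,merge)→250600, (B,merge)→330600, (B,nl_idx)→568800 …(+4); best=28000 via (C,hash)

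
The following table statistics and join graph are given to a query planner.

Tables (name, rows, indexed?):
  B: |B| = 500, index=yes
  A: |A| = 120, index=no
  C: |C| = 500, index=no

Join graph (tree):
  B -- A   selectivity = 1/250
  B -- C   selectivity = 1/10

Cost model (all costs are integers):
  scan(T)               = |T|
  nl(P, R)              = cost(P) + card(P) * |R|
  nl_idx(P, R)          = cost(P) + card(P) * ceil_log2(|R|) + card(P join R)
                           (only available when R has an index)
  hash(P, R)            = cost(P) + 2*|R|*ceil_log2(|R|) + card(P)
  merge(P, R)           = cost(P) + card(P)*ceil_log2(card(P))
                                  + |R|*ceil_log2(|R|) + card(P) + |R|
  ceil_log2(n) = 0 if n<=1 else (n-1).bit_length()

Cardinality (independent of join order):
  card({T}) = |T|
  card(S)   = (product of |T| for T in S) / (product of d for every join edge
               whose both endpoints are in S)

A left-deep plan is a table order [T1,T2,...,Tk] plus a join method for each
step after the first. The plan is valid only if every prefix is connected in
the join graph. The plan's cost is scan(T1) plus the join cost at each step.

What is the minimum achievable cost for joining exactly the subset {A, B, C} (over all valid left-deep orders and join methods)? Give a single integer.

8600

Selinger DP over subsets of {A,B,C}:
  {B}: scan cost=500, card=500
  {A}: scan cost=120, card=120
  {C}: scan cost=500, card=500
  {AB}: card=240; try (B,nl_idx)→1440, (A,hash)→2680, (B,merge)→6080, (A,merge)→6460, (B,hash)→9240, (B,nl)→60120 …(+1); best=1440 via (B,nl_idx)
  {BC}: card=25000; try (C,hash)→10000, (B,hash)→10000, (C,merge)→10500, (B,merge)→10500, (B,nl_idx)→30000, (C,nl)→250500 …(+1); best=10000 via (C,hash)
  {ABC}: card=12000; try (C,merge)→8600, (C,hash)→10680, (A,hash)→36680, (C,nl)→121440, (A,merge)→410960, (A,nl)→3010000; best=8600 via (C,merge)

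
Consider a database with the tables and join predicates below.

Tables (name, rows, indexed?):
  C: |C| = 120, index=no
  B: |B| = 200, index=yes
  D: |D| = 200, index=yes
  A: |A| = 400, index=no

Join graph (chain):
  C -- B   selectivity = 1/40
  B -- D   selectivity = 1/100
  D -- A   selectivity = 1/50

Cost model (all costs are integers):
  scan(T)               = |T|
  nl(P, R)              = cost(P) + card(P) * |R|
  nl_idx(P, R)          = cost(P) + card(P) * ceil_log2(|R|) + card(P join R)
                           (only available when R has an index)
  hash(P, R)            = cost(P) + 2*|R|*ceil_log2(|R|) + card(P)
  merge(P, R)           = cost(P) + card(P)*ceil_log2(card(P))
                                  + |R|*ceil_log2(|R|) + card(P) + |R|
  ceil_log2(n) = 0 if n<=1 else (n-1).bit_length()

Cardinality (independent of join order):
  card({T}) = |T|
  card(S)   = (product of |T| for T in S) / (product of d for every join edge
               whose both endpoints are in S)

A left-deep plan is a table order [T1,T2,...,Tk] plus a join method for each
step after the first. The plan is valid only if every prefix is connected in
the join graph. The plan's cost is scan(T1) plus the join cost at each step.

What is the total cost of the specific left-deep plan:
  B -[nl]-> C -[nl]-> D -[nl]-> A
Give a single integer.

624200

step 1: scan B: cost=200, card=200
step 2: join C via nl
    card(P join C) = 200*120/(40) = 600
    cost = 200 + 200*120 = 24200
step 3: join D via nl
    card(P join D) = 600*200/(100) = 1200
    cost = 24200 + 600*200 = 144200
step 4: join A via nl
    card(P join A) = 1200*400/(50) = 9600
    cost = 144200 + 1200*400 = 624200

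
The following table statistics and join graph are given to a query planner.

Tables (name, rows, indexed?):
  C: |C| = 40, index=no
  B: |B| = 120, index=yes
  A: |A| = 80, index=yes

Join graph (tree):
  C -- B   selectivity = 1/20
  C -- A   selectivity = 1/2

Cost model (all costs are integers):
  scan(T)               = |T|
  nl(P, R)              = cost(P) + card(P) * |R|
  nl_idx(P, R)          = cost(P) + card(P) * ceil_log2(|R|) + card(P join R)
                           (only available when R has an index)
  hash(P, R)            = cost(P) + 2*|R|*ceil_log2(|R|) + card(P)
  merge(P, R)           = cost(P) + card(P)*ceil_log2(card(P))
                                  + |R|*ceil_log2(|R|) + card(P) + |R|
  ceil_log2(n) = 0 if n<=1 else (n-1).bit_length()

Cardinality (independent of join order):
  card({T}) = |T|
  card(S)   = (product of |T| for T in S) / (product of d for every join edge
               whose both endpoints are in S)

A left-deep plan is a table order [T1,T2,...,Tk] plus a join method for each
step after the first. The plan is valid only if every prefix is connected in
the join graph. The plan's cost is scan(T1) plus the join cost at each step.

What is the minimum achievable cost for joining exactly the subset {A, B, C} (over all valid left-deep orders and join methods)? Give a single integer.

1920

Selinger DP over subsets of {A,B,C}:
  {C}: scan cost=40, card=40
  {B}: scan cost=120, card=120
  {A}: scan cost=80, card=80
  {BC}: card=240; try (B,nl_idx)→560, (C,hash)→720, (B,merge)→1280, (C,merge)→1360, (B,hash)→1760, (B,nl)→4840 …(+1); best=560 via (B,nl_idx)
  {AC}: card=1600; try (C,hash)→640, (A,merge)→960, (C,merge)→1000, (A,hash)→1200, (A,nl_idx)→1920, (A,nl)→3240 …(+1); best=640 via (C,hash)
  {ABC}: card=9600; try (A,hash)→1920, (A,merge)→3360, (B,hash)→3920, (A,nl_idx)→11840, (A,nl)→19760, (B,merge)→20800 …(+2); best=1920 via (A,hash)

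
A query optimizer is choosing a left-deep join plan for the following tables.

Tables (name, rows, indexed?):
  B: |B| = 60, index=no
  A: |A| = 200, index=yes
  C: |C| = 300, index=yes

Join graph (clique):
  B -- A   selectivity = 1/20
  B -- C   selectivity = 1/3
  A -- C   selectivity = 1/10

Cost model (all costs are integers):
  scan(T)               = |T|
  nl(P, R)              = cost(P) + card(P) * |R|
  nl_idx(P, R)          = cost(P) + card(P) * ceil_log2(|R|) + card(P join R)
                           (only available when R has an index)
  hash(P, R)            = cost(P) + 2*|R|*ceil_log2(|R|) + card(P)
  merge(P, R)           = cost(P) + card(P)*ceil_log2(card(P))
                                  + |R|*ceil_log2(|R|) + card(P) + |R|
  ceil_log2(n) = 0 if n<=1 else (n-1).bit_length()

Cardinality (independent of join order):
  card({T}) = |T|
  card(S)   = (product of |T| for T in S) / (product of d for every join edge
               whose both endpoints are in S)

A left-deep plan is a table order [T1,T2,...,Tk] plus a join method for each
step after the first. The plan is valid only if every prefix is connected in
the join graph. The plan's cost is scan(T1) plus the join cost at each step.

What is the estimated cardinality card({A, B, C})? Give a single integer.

Tables in S: A(200), B(60), C(300)
Edges inside S: B-A(d=20), B-C(d=3), A-C(d=10)
numerator = 200 * 60 * 300 = 3600000
denominator = 20 * 3 * 10 = 600
card(S) = 3600000 / 600 = 6000

6000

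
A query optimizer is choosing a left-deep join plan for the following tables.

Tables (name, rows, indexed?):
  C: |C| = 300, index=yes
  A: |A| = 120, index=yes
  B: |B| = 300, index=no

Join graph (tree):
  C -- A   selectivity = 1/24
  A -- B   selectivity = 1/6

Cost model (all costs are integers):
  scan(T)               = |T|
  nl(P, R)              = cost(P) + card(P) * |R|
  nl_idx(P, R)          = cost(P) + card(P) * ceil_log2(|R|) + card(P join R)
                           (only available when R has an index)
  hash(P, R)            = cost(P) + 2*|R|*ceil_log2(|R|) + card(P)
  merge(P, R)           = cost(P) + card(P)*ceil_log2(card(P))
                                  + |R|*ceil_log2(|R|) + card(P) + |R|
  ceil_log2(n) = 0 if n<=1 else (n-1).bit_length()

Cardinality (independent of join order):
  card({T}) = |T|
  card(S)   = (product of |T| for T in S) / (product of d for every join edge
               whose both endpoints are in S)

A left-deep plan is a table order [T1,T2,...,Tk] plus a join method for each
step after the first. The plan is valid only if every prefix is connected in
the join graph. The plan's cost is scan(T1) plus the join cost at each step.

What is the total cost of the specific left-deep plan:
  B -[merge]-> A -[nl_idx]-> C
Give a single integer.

step 1: scan B: cost=300, card=300
step 2: join A via merge
    card(P join A) = 300*120/(6) = 6000
    cost = 300 + 300*9 + 120*7 + 300 + 120 = 4260
step 3: join C via nl_idx
    card(P join C) = 6000*300/(24) = 75000
    cost = 4260 + 6000*9 + 75000 = 133260

133260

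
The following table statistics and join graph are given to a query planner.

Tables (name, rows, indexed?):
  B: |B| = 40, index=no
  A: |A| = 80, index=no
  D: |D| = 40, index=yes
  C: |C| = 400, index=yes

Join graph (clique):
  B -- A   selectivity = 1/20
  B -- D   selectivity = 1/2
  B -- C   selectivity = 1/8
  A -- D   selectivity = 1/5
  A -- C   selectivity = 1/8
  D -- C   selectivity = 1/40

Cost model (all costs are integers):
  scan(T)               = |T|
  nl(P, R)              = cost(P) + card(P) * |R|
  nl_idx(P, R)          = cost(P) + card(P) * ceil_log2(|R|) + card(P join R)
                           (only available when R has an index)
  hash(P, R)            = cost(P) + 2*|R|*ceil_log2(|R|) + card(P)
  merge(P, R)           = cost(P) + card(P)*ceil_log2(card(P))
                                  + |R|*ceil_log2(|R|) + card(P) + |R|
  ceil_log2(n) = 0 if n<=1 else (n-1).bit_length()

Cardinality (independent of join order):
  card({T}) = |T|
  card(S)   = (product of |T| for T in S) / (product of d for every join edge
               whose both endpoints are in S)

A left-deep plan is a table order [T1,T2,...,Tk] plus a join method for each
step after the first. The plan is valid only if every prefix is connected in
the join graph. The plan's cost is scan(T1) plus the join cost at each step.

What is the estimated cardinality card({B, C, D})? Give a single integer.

1000

Tables in S: B(40), C(400), D(40)
Edges inside S: B-D(d=2), B-C(d=8), D-C(d=40)
numerator = 40 * 400 * 40 = 640000
denominator = 2 * 8 * 40 = 640
card(S) = 640000 / 640 = 1000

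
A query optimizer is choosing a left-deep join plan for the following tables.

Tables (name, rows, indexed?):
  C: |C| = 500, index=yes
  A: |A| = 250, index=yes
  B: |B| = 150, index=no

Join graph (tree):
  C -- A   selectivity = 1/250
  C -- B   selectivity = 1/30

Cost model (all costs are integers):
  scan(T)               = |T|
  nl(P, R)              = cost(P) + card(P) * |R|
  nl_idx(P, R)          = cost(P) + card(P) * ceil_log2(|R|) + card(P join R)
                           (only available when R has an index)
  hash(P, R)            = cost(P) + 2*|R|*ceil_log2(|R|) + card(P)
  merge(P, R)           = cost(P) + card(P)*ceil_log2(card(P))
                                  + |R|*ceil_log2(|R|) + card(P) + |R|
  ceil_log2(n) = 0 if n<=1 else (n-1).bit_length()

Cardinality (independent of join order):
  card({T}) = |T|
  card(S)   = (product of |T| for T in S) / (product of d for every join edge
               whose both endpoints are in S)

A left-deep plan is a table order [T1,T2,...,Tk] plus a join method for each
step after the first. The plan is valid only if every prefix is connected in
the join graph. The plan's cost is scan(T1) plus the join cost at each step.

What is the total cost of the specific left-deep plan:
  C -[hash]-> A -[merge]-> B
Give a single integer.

step 1: scan C: cost=500, card=500
step 2: join A via hash
    card(P join A) = 500*250/(250) = 500
    cost = 500 + 2*250*8 + 500 = 5000
step 3: join B via merge
    card(P join B) = 500*150/(30) = 2500
    cost = 5000 + 500*9 + 150*8 + 500 + 150 = 11350

11350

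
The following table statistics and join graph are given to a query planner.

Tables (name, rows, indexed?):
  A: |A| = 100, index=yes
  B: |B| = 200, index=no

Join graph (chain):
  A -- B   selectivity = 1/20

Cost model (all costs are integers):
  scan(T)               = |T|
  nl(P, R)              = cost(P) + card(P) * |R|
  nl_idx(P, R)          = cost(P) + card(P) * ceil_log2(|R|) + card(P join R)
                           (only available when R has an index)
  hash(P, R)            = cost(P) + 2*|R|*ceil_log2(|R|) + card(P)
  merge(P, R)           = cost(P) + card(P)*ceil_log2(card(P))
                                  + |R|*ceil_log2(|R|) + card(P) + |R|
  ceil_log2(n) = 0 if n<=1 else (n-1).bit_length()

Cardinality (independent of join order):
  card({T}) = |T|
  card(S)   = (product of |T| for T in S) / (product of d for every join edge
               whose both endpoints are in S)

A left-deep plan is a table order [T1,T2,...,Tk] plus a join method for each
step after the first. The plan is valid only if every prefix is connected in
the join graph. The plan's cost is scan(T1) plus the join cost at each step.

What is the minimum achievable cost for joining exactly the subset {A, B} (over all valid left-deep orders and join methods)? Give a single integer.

1800

Selinger DP over subsets of {A,B}:
  {A}: scan cost=100, card=100
  {B}: scan cost=200, card=200
  {AB}: card=1000; try (A,hash)→1800, (A,nl_idx)→2600, (B,merge)→2700, (A,merge)→2800, (B,hash)→3400, (B,nl)→20100 …(+1); best=1800 via (A,hash)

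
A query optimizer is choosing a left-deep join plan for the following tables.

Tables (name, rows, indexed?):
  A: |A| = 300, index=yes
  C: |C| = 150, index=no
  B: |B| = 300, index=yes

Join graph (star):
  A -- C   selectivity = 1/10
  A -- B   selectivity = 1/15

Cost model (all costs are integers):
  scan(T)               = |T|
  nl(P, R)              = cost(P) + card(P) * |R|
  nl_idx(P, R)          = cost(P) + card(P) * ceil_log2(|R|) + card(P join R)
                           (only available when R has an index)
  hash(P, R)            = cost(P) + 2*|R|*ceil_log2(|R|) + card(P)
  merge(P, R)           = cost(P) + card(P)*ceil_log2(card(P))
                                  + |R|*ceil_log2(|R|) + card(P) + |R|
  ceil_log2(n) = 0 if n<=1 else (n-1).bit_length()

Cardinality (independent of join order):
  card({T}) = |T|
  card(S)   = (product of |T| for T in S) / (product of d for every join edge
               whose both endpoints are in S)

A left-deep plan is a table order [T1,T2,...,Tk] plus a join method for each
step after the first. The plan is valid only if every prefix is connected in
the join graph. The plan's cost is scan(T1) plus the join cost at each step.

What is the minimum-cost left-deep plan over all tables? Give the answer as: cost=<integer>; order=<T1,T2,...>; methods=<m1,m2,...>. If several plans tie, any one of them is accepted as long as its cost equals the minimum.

cost=12900; order=A,C,B; methods=hash,hash

Selinger DP (subsets sized 1..n):
  {A}: scan cost=300, card=300
  {C}: scan cost=150, card=150
  {B}: scan cost=300, card=300
  {AC}: card=4500; try (C,hash)→3000, (A,merge)→4500, (C,merge)→4650, (A,hash)→5700, (A,nl_idx)→6000, (A,nl)→45150 …(+1); best=3000 via (C,hash)
  {AB}: card=6000; try (B,hash)→6000, (A,hash)→6000, (B,merge)→6300, (A,merge)→6300, (B,nl_idx)→9000, (A,nl_idx)→9000 …(+2); best=6000 via (B,hash)
  {ABC}: card=90000; try (B,hash)→12900, (C,hash)→14400, (B,merge)→69000, (C,merge)→91350, (B,nl_idx)→133500, (C,nl)→906000 …(+1); best=12900 via (B,hash)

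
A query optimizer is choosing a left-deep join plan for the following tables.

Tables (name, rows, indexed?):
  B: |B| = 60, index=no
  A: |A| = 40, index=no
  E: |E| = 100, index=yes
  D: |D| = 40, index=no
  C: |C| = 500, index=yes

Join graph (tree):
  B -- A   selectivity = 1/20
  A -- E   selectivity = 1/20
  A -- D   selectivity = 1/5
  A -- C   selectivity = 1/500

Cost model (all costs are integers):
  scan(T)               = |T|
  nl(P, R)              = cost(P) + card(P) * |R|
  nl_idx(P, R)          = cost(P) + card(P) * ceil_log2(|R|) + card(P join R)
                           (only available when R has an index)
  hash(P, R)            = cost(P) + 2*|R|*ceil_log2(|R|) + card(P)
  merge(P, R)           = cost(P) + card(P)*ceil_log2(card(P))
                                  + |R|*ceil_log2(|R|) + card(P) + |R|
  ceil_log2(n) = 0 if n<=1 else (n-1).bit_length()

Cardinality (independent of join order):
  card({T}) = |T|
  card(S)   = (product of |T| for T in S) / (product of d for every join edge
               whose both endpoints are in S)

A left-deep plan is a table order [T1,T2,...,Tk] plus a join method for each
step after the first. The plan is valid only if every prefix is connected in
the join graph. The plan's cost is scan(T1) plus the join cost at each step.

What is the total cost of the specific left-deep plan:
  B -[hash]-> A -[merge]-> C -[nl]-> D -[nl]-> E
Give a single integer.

107360

step 1: scan B: cost=60, card=60
step 2: join A via hash
    card(P join A) = 60*40/(20) = 120
    cost = 60 + 2*40*6 + 60 = 600
step 3: join C via merge
    card(P join C) = 120*500/(500) = 120
    cost = 600 + 120*7 + 500*9 + 120 + 500 = 6560
step 4: join D via nl
    card(P join D) = 120*40/(5) = 960
    cost = 6560 + 120*40 = 11360
step 5: join E via nl
    card(P join E) = 960*100/(20) = 4800
    cost = 11360 + 960*100 = 107360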